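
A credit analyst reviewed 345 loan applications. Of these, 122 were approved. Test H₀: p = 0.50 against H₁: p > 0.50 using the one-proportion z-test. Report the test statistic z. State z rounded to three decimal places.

Sample proportion p̂ = 122/345 = 0.35362.
SE₀ = √(0.50·0.50/345) = 0.026919.
z = (p̂ − p₀)/SE = (0.35362 − 0.50)/0.026919 = -5.438.

z = -5.438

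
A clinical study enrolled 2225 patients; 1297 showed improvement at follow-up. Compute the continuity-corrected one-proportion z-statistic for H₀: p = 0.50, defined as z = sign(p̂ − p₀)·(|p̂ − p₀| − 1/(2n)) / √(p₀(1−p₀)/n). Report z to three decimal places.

p̂ = 1297/2225 = 0.58292. p̂ − p₀ = 0.082921.
Continuity correction 1/(2n) = 1/4450 = 0.000225.
Corrected numerator: |0.082921| − 0.000225 = 0.082696.
Under H₀, SE = √(p₀(1−p₀)/n) = √(0.50·0.50/2225) = √0.000112360 = 0.010600.
z = (+)0.082696/0.010600 = 7.802.

z = 7.802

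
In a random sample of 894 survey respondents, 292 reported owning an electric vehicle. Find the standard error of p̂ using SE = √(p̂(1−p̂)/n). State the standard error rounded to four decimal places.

SE = 0.0157

The sample proportion is 292/894 = 0.32662.
p̂(1−p̂) = 0.32662·0.67338 = 0.219939.
SE = √(0.219939/894) = 0.0157.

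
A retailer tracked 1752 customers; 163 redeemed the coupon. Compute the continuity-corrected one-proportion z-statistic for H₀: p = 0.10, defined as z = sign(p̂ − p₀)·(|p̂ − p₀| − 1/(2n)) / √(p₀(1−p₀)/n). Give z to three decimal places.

Sample proportion p̂ = 163/1752 = 0.09304. p̂ − p₀ = -0.006963.
Continuity correction 1/(2n) = 1/3504 = 0.000285.
Corrected numerator: |-0.006963| − 0.000285 = 0.006678.
SE₀ = √(0.10·0.90/1752) = 0.007167.
z = (−)0.006678/0.007167 = -0.932.

z = -0.932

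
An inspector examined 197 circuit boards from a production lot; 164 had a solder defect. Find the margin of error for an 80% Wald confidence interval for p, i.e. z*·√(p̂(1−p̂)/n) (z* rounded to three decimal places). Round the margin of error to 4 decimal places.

The sample proportion is 164/197 = 0.83249.
SE(p̂) = √(0.83249·0.16751/197) = 0.026606.
For 80% confidence, z* = 1.282.
Margin of error = z*·SE = 1.282 × 0.026606 = 0.0341.

ME = 0.0341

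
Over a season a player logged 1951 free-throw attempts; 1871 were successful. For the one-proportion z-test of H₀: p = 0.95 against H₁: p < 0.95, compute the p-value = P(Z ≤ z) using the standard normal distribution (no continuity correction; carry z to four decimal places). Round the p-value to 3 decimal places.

p-value = 0.966

The sample proportion is 1871/1951 = 0.95900.
Null standard error: √(0.95·0.05/1951) = √0.000024346 = 0.004934.
Test statistic (full precision, shown to 4 dp): z = (1871/1951 − 0.95)/SE₀ ≈ 1.8231.
From the standard normal, P(Z ≤ z) = 0.966.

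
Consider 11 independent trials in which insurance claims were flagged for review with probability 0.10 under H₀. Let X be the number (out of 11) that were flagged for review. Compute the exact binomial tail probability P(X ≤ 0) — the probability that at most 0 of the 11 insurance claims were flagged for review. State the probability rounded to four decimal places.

P = 0.3138

X ~ Binomial(n=11, p=0.10).
P(X ≤ 0) = C(11,0)·0.10^0·0.90^11.
= 0.313811 = 0.3138.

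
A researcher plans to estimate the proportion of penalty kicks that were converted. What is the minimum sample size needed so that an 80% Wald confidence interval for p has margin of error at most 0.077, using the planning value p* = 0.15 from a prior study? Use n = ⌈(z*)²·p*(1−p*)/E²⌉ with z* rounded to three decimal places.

n = 36

The 80% critical value is z* = 1.282.
p*(1−p*) = 0.1275.
(z*)²·p*(1−p*)/E² = 1.643524·0.1275/0.005929 = 35.343.
Rounding up, n = 36.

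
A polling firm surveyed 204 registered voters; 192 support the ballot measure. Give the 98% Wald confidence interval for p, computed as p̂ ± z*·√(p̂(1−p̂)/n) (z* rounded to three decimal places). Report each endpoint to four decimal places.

The sample proportion is 192/204 = 0.94118.
SE(p̂) = √(0.94118·0.05882/204) = 0.016474.
The 98% critical value is z* = 2.326.
Margin of error: 2.326 × 0.016474 = 0.03832.
Interval: 0.94118 ± 0.03832 → (0.9029, 0.9795).

(0.9029, 0.9795)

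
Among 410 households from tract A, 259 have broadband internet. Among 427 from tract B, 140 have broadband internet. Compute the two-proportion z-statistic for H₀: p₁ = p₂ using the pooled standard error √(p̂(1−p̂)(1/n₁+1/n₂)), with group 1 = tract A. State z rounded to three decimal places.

z = 8.798

Sample proportions: p̂₁ = 259/410 = 0.63171 and p̂₂ = 140/427 = 0.32787.
Pooled p̂ = (259+140)/(410+427) = 399/837 = 0.47670.
SE = √[p̂(1−p̂)(1/n₁+1/n₂)] = √[0.47670·0.52330·(1/410+1/427)] ≈ 0.034535.
z = (p̂₁ − p̂₂)/SE = (0.63171 − 0.32787)/0.034535 = 0.30384/0.034535 = 8.798.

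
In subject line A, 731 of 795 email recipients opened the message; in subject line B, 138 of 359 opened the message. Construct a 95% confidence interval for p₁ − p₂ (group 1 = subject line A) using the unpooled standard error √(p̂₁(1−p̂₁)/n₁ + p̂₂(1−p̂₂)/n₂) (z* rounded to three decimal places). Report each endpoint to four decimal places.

(0.4813, 0.5889)

p̂₁ = 731/795 = 0.91950, p̂₂ = 138/359 = 0.38440; p̂₁ − p̂₂ = 0.53510.
SE = √(0.000093110 + 0.000659156) = √0.000752266 = 0.027427.
For 95% confidence, z* = 1.960. Margin of error = 0.05376.
Interval: 0.53510 ± 0.05376 → (0.4813, 0.5889).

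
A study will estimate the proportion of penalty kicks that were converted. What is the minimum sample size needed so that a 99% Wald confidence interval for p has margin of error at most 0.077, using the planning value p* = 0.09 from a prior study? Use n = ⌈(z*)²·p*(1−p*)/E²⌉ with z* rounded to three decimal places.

n = 92

z* = 2.576 at the 99% level.
p*(1−p*) = 0.0819.
Required n before rounding: 6.635776 × 0.0819 / 0.077² = 91.663.
Rounding up, n = 92.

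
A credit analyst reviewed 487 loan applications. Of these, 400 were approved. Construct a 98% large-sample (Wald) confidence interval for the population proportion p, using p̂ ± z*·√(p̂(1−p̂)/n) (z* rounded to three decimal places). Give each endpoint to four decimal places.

Sample proportion p̂ = 400/487 = 0.82136.
Standard error of p̂: √(0.146731/487) = √0.000301295 = 0.017358.
z* = 2.326 at the 98% level.
Margin of error: 2.326 × 0.017358 = 0.04037.
So the interval runs from 0.7810 to 0.8617.

(0.7810, 0.8617)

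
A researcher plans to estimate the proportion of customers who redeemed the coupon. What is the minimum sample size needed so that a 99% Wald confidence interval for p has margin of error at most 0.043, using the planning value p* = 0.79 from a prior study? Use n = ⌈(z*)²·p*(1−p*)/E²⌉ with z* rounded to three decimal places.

For 99% confidence, z* = 2.576.
p*(1−p*) = 0.79·0.21 = 0.1659.
Required n before rounding: 6.635776 × 0.1659 / 0.043² = 595.390.
Rounding up, n = 596.

n = 596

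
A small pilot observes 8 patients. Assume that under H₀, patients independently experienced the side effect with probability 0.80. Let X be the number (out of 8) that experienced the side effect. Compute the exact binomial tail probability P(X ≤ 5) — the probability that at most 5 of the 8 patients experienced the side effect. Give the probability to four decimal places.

P = 0.2031

X ~ Binomial(n=8, p=0.80).
P(X ≤ 5) = Σ_{j=0}^{5} C(8,j)·0.80^j·0.20^{8−j}.
= 0.000003 + 0.000082 + 0.001147 + 0.009175 + 0.045875 + 0.146801 = 0.2031.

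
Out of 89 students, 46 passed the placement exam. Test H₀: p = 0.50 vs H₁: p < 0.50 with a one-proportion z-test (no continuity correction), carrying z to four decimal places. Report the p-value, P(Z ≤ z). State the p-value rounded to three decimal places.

Sample proportion p̂ = 46/89 = 0.51685.
Null standard error: √(0.50·0.50/89) = √0.002808989 = 0.053000.
Test statistic (full precision, shown to 4 dp): z = (46/89 − 0.50)/SE₀ ≈ 0.3180.
From the standard normal, P(Z ≤ z) = 0.625.

p-value = 0.625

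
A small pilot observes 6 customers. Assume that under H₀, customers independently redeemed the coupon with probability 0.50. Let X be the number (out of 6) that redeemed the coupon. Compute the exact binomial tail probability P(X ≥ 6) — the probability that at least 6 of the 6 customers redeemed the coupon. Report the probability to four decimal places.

X is binomial with n = 6 and p = 0.50.
P(X ≥ 6) = C(6,6)·0.50^6·0.50^0.
= 0.015625 = 0.0156.

P = 0.0156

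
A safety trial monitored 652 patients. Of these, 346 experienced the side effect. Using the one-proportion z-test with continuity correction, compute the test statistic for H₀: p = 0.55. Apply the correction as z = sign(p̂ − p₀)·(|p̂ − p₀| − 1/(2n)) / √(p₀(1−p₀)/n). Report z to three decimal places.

z = -0.953

Sample proportion p̂ = 346/652 = 0.53067. p̂ − p₀ = -0.019325.
Continuity correction 1/(2n) = 1/1304 = 0.000767.
Corrected numerator: |-0.019325| − 0.000767 = 0.018558.
Under H₀, SE = √(p₀(1−p₀)/n) = √(0.55·0.45/652) = √0.000379601 = 0.019483.
z = −0.018558/0.019483 = -0.953.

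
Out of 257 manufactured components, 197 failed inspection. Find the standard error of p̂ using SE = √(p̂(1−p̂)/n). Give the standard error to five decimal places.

The sample proportion is 197/257 = 0.76654.
p̂(1−p̂) = 0.76654·0.23346 = 0.178956.
SE = √(0.178956/257) = √0.000696327 = 0.02639.

SE = 0.02639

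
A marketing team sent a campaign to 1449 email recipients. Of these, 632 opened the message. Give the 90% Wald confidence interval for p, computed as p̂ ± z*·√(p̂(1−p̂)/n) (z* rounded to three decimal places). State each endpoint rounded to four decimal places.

(0.4147, 0.4576)

Sample proportion p̂ = 632/1449 = 0.43616.
SE = √(p̂(1−p̂)/n) = √(0.245925/1449) = 0.013028.
z* = 1.645 at the 90% level.
Margin = 1.645·0.013028 = 0.02143.
So the interval runs from 0.4147 to 0.4576.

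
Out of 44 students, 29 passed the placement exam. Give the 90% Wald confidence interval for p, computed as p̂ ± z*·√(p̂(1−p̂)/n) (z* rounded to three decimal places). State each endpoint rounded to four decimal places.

(0.5415, 0.7766)

Sample proportion p̂ = 29/44 = 0.65909.
SE(p̂) = √(0.65909·0.34091/44) = 0.071460.
z* = 1.645 at the 90% level.
Margin of error: 1.645 × 0.071460 = 0.11755.
CI: 0.65909 ± 0.11755 = (0.5415, 0.7766).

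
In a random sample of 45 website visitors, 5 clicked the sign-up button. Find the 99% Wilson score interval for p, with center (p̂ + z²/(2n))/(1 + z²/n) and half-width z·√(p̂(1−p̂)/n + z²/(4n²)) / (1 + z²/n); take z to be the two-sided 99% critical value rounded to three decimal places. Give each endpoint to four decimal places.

(0.0378, 0.2843)

p̂ = 5/45 = 0.11111; z = 2.576, so z² = 6.635776.
1 + z²/n = 1.147462.
Center = (0.11111 + 0.073731)/1.147462 = 0.16109.
Radicand: p̂(1−p̂)/n + z²/(4n²) = 0.002194787 + 0.000819232 = 0.003014019.
Half-width = 2.576·√0.003014019/1.147462 = 0.12325.
CI: 0.16109 ± 0.12325 = (0.0378, 0.2843).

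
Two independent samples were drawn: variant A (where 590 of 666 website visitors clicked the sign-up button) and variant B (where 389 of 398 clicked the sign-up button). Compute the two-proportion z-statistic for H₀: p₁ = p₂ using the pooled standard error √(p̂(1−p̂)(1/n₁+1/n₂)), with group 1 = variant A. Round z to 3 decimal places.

Sample proportions: p̂₁ = 590/666 = 0.88589 and p̂₂ = 389/398 = 0.97739.
Pooling: p̂ = 979/1064 = 0.92011.
Pooled SE = √[0.0735053·0.00401406] ≈ 0.017177.
z = (p̂₁ − p̂₂)/SE = (0.88589 − 0.97739)/0.017177 = -0.09150/0.017177 = -5.327.

z = -5.327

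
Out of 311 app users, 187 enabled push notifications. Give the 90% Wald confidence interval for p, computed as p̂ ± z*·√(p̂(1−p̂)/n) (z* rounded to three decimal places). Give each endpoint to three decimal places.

(0.556, 0.647)

The sample proportion is 187/311 = 0.60129.
SE(p̂) = √(0.60129·0.39871/311) = 0.027765.
z* = 1.645 at the 90% level.
Margin = 1.645·0.027765 = 0.04567.
So the interval runs from 0.556 to 0.647.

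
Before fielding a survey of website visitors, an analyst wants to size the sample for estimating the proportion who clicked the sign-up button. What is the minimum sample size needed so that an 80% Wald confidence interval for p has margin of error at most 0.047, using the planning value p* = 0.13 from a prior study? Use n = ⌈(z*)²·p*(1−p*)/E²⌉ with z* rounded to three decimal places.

n = 85

For 80% confidence, z* = 1.282.
p*(1−p*) = 0.13·0.87 = 0.1131.
(z*)²·p*(1−p*)/E² = 1.643524·0.1131/0.002209 = 84.148.
⌈84.148⌉ = 85.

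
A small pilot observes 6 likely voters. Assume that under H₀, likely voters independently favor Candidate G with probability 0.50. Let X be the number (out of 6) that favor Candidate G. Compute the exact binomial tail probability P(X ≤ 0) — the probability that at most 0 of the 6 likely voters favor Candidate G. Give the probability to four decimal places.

P = 0.0156

X is binomial with n = 6 and p = 0.50.
P(X ≤ 0) = C(6,0)·0.50^0·0.50^6.
= 0.015625 = 0.0156.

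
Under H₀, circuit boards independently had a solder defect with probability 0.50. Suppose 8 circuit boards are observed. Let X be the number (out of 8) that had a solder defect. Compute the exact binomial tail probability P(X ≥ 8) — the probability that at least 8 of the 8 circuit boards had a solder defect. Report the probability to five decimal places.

P = 0.00391

X ~ Binomial(n=8, p=0.50).
P(X ≥ 8) = C(8,8)·0.50^8·0.50^0.
= 0.003906 = 0.00391.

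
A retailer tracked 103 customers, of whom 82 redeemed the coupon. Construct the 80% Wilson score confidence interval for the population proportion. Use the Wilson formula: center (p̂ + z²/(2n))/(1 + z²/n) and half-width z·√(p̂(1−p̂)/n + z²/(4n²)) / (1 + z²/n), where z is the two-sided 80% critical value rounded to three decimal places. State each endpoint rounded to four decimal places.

(0.7408, 0.8422)

p̂ = 82/103 = 0.79612; z = 1.282, so z² = 1.643524.
1 + z²/n = 1.015957.
Center = (0.79612 + 0.007978)/1.015957 = 0.79147.
Radicand: p̂(1−p̂)/n + z²/(4n²) = 0.001575874 + 0.000038729 = 0.001614603.
Half-width = 1.282·√0.001614603/1.015957 = 0.05070.
So the interval runs from 0.7408 to 0.8422.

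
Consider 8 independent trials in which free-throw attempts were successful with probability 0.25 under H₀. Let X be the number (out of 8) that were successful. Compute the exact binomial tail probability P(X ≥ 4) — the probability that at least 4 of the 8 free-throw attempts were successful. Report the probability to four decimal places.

P = 0.1138

X is binomial with n = 8 and p = 0.25.
P(X ≥ 4) = Σ_{j=4}^{8} C(8,j)·0.25^j·0.75^{8−j}.
= 0.086517 + 0.023071 + 0.003845 + 0.000366 + 0.000015 = 0.1138.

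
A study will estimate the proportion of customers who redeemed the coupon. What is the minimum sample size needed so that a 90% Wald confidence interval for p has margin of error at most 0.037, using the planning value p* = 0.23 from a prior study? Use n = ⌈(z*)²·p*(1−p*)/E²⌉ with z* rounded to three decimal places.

For 90% confidence, z* = 1.645.
p*(1−p*) = 0.23·0.77 = 0.1771.
(z*)²·p*(1−p*)/E² = 2.706025·0.1771/0.001369 = 350.064.
⌈350.064⌉ = 351.

n = 351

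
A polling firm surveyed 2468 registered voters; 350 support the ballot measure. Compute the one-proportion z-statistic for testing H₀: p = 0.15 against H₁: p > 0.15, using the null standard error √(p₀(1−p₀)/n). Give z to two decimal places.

The sample proportion is 350/2468 = 0.14182.
Null standard error: √(0.15·0.85/2468) = √0.000051661 = 0.007188.
z = (p̂ − p₀)/SE = (0.14182 − 0.15)/0.007188 = -1.14.

z = -1.14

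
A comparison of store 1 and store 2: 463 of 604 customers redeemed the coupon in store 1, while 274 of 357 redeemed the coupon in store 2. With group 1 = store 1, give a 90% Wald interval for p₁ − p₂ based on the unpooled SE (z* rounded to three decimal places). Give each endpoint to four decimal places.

(-0.0474, 0.0455)

p̂₁ = 463/604 = 0.76656, p̂₂ = 274/357 = 0.76751; p̂₁ − p̂₂ = -0.00095.
Unpooled SE = √(p̂₁(1−p̂₁)/n₁ + p̂₂(1−p̂₂)/n₂) = √(0.000296271 + 0.000499832) = 0.028215.
The 90% critical value is z* = 1.645. Margin of error = 0.04641.
So the interval runs from -0.0474 to 0.0455.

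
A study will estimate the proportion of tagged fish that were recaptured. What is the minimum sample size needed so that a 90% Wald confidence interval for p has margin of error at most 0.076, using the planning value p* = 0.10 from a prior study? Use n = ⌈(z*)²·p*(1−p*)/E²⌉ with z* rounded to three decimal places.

n = 43

The 90% critical value is z* = 1.645.
p*(1−p*) = 0.10·0.90 = 0.0900.
(z*)²·p*(1−p*)/E² = 2.706025·0.0900/0.005776 = 42.165.
⌈42.165⌉ = 43.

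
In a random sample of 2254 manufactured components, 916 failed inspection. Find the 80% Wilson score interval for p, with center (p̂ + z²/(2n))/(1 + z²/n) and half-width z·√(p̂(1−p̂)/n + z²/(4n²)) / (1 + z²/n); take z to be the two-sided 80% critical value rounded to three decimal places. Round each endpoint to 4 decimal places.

p̂ = 916/2254 = 0.40639; z = 1.282, so z² = 1.643524.
Denominator 1 + z²/n = 1 + 1.643524/2254 = 1.000729.
Center = (0.40639 + 0.000365)/1.000729 = 0.40646.
Radicand: p̂(1−p̂)/n + z²/(4n²) = 0.000107026 + 0.000000081 = 0.000107107.
Half-width = z·√(radicand)/denom = 1.282·0.010349/1.000729 = 0.01326.
CI: 0.40646 ± 0.01326 = (0.3932, 0.4197).

(0.3932, 0.4197)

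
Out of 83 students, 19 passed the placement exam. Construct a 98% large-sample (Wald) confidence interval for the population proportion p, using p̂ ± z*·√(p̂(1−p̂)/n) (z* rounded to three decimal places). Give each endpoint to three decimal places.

(0.122, 0.336)

The sample proportion is 19/83 = 0.22892.
SE(p̂) = √(0.22892·0.77108/83) = 0.046116.
For 98% confidence, z* = 2.326.
Margin = 2.326·0.046116 = 0.10727.
Interval: 0.22892 ± 0.10727 → (0.122, 0.336).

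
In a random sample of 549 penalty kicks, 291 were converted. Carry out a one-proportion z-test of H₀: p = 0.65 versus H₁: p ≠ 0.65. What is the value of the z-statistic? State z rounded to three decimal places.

z = -5.892

Sample proportion p̂ = 291/549 = 0.53005.
Under H₀, SE = √(p₀(1−p₀)/n) = √(0.65·0.35/549) = √0.000414390 = 0.020357.
Test statistic: z = -0.11995/0.020357 = -5.892.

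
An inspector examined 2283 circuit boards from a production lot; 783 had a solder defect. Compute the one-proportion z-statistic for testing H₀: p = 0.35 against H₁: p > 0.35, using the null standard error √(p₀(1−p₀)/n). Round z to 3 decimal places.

The sample proportion is 783/2283 = 0.34297.
Under H₀, SE = √(p₀(1−p₀)/n) = √(0.35·0.65/2283) = √0.000099650 = 0.009982.
z = (0.34297 − 0.35)/0.009982 = -0.00703/0.009982 = -0.704.

z = -0.704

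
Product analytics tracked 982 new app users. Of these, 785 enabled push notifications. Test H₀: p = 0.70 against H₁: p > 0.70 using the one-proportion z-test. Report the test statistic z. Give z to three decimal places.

z = 6.796

p̂ = 785/982 = 0.79939.
SE₀ = √(0.70·0.30/982) = 0.014624.
z = (0.79939 − 0.70)/0.014624 = 0.09939/0.014624 = 6.796.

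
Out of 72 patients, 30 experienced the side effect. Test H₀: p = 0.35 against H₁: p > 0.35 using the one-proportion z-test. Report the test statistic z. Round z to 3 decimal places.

p̂ = 30/72 = 0.41667.
SE₀ = √(0.35·0.65/72) = 0.056211.
z = (0.41667 − 0.35)/0.056211 = 0.06667/0.056211 = 1.186.

z = 1.186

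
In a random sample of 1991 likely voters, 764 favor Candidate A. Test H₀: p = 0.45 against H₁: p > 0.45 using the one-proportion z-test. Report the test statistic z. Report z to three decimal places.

z = -5.944

p̂ = 764/1991 = 0.38373.
Null standard error: √(0.45·0.55/1991) = √0.000124309 = 0.011149.
z = (0.38373 − 0.45)/0.011149 = -0.06627/0.011149 = -5.944.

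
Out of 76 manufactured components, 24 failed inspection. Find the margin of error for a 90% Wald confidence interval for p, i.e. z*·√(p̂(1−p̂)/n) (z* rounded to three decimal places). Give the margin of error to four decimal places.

With x = 24 successes in n = 76, p̂ = 0.31579.
SE = √(p̂(1−p̂)/n) = √(0.216066/76) = 0.053320.
z* = 1.645 at the 90% level.
Margin of error = z*·SE = 1.645 × 0.053320 = 0.0877.

ME = 0.0877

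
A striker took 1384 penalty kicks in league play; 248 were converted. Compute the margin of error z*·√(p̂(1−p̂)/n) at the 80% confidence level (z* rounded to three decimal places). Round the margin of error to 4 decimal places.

ME = 0.0132

Sample proportion p̂ = 248/1384 = 0.17919.
Standard error of p̂: √(0.147081/1384) = √0.000106273 = 0.010309.
For 80% confidence, z* = 1.282.
So ME = 0.0132.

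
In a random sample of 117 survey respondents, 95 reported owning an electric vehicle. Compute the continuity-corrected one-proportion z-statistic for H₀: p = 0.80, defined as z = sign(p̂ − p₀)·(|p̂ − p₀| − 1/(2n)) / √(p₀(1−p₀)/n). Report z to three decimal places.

Sample proportion p̂ = 95/117 = 0.81197. p̂ − p₀ = 0.011966.
Continuity correction 1/(2n) = 1/234 = 0.004274.
Corrected numerator: |0.011966| − 0.004274 = 0.007692.
Null standard error: √(0.80·0.20/117) = √0.001367521 = 0.036980.
z = +0.007692/0.036980 = 0.208.

z = 0.208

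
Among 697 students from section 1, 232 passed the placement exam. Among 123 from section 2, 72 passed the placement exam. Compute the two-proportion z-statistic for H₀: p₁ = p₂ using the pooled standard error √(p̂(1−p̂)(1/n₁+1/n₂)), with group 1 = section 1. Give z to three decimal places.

z = -5.346

Sample proportions: p̂₁ = 232/697 = 0.33286 and p̂₂ = 72/123 = 0.58537.
Pooling: p̂ = 304/820 = 0.37073.
Pooled SE = √[0.2332897·0.00956480] ≈ 0.047237.
z = (p̂₁ − p̂₂)/SE = (0.33286 − 0.58537)/0.047237 = -0.25251/0.047237 = -5.346.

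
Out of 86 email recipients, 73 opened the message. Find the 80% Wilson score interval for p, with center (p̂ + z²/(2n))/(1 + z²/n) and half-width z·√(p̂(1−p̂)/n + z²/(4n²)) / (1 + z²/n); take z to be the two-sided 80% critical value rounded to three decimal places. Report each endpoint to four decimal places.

(0.7928, 0.8918)

p̂ = 73/86 = 0.84884; z = 1.282, so z² = 1.643524.
Denominator 1 + z²/n = 1 + 1.643524/86 = 1.019111.
Adjusted center: (0.84884 + z²/(2n))/1.019111 = 0.84230.
Radicand: p̂(1−p̂)/n + z²/(4n²) = 0.001492007 + 0.000055554 = 0.001547561.
Half-width = z·√(radicand)/denom = 1.282·0.039339/1.019111 = 0.04949.
So the interval runs from 0.7928 to 0.8918.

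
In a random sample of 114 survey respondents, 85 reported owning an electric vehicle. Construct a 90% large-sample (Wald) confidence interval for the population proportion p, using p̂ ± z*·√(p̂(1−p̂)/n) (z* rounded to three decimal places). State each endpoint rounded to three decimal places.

(0.679, 0.813)

With x = 85 successes in n = 114, p̂ = 0.74561.
SE(p̂) = √(0.74561·0.25439/114) = 0.040790.
The 90% critical value is z* = 1.645.
Margin = 1.645·0.040790 = 0.06710.
So the interval runs from 0.679 to 0.813.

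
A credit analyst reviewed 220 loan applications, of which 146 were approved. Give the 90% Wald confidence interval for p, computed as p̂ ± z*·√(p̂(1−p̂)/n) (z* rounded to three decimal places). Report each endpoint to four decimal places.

(0.6112, 0.7160)

Sample proportion p̂ = 146/220 = 0.66364.
SE = √(p̂(1−p̂)/n) = √(0.223223/220) = 0.031854.
For 90% confidence, z* = 1.645.
Margin of error: 1.645 × 0.031854 = 0.05240.
So the interval runs from 0.6112 to 0.7160.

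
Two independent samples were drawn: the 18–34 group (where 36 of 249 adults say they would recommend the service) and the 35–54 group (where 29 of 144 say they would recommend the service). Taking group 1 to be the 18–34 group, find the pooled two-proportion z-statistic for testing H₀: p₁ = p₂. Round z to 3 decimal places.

z = -1.461

Sample proportions: p̂₁ = 36/249 = 0.14458 and p̂₂ = 29/144 = 0.20139.
Pooled p̂ = (36+29)/(249+144) = 65/393 = 0.16539.
Pooled SE = √[0.1380391·0.01096051] ≈ 0.038897.
z = -0.05681/0.038897 = -1.461.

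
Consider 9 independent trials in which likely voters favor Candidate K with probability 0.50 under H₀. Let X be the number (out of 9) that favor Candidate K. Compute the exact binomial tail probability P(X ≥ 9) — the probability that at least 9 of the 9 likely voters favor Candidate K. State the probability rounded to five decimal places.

X is binomial with n = 9 and p = 0.50.
P(X ≥ 9) = C(9,9)·0.50^9·0.50^0.
= 0.001953 = 0.00195.

P = 0.00195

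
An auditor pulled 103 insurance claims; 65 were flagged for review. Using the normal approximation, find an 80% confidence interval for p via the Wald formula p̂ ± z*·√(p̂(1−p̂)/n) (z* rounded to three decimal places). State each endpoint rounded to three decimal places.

p̂ = 65/103 = 0.63107.
SE(p̂) = √(0.63107·0.36893/103) = 0.047544.
z* = 1.282 at the 80% level.
Margin of error: 1.282 × 0.047544 = 0.06095.
So the interval runs from 0.570 to 0.692.

(0.570, 0.692)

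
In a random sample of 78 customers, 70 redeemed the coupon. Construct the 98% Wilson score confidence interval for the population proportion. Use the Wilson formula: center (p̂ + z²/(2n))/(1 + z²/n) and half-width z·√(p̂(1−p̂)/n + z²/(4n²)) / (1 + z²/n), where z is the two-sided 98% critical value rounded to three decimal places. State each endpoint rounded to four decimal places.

(0.7902, 0.9531)

p̂ = 70/78 = 0.89744; z = 2.326, so z² = 5.410276.
Denominator 1 + z²/n = 1 + 5.410276/78 = 1.069363.
Adjusted center: (0.89744 + z²/(2n))/1.069363 = 0.87166.
Radicand: p̂(1−p̂)/n + z²/(4n²) = 0.001180060 + 0.000222316 = 0.001402376.
Half-width = 2.326·√0.001402376/1.069363 = 0.08145.
Interval: 0.87166 ± 0.08145 → (0.7902, 0.9531).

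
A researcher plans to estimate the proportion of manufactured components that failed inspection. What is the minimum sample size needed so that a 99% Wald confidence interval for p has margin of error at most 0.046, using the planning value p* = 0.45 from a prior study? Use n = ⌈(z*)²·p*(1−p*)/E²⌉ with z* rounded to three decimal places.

n = 777

For 99% confidence, z* = 2.576.
p*(1−p*) = 0.2475.
(z*)²·p*(1−p*)/E² = 6.635776·0.2475/0.002116 = 776.160.
Rounding up, n = 777.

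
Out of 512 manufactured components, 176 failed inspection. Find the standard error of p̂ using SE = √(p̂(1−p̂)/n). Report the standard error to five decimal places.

With x = 176 successes in n = 512, p̂ = 0.34375.
p̂(1−p̂) = 0.34375·0.65625 = 0.225586.
SE = √(0.225586/512) = 0.02099.

SE = 0.02099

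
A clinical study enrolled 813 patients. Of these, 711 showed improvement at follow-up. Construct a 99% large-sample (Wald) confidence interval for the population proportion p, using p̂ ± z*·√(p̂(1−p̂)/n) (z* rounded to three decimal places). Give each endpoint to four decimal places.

(0.8446, 0.9045)

With x = 711 successes in n = 813, p̂ = 0.87454.
Standard error of p̂: √(0.109721/813) = √0.000134958 = 0.011617.
For 99% confidence, z* = 2.576.
Margin of error: 2.576 × 0.011617 = 0.02993.
CI: 0.87454 ± 0.02993 = (0.8446, 0.9045).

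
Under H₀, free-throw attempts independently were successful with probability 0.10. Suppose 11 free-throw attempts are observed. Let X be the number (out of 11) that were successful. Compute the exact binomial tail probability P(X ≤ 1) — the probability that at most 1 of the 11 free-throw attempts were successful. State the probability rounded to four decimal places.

X is binomial with n = 11 and p = 0.10.
P(X ≤ 1) = C(11,0)·0.10^0·0.90^11 + C(11,1)·0.10^1·0.90^10.
= 0.313811 + 0.383546 = 0.6974.

P = 0.6974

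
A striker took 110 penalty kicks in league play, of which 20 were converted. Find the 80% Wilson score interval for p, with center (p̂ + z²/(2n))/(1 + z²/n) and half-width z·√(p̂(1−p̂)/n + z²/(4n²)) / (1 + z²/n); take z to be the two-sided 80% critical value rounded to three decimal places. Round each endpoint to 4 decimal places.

p̂ = 20/110 = 0.18182; z = 1.282, so z² = 1.643524.
1 + z²/n = 1.014941.
Center = (0.18182 + 0.007471)/1.014941 = 0.18650.
Radicand: p̂(1−p̂)/n + z²/(4n²) = 0.001352367 + 0.000033957 = 0.001386324.
Half-width = 1.282·√0.001386324/1.014941 = 0.04703.
CI: 0.18650 ± 0.04703 = (0.1395, 0.2335).

(0.1395, 0.2335)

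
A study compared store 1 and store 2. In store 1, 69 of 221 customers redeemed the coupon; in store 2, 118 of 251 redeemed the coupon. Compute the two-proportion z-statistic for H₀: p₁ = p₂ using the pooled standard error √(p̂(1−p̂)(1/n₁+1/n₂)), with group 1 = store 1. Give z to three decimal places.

z = -3.500

Sample proportions: p̂₁ = 69/221 = 0.31222 and p̂₂ = 118/251 = 0.47012.
Pooled p̂ = (69+118)/(221+251) = 187/472 = 0.39619.
Pooled SE = √[0.2392227·0.00850895] ≈ 0.045117.
z = -0.15790/0.045117 = -3.500.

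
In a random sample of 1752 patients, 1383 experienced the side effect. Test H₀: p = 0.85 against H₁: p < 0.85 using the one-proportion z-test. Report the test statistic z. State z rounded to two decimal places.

z = -7.11

The sample proportion is 1383/1752 = 0.78938.
Null standard error: √(0.85·0.15/1752) = √0.000072774 = 0.008531.
z = (0.78938 − 0.85)/0.008531 = -0.06062/0.008531 = -7.11.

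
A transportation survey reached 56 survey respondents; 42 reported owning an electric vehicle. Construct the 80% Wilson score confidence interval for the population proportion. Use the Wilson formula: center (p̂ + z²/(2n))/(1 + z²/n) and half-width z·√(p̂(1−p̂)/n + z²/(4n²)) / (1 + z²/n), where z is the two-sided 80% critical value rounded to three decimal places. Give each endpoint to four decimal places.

(0.6694, 0.8163)

Here p̂ = 42/56 = 0.75000 and z = 1.282 (z² = 1.643524).
Denominator 1 + z²/n = 1 + 1.643524/56 = 1.029349.
Center = (0.75000 + 0.014674)/1.029349 = 0.74287.
Radicand: p̂(1−p̂)/n + z²/(4n²) = 0.003348214 + 0.000131021 = 0.003479235.
Half-width = 1.282·√0.003479235/1.029349 = 0.07346.
CI: 0.74287 ± 0.07346 = (0.6694, 0.8163).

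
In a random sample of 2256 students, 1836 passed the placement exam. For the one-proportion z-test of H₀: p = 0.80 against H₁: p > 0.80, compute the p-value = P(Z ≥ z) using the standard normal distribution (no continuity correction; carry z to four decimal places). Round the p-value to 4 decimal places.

p-value = 0.0503

p̂ = 1836/2256 = 0.81383.
Under H₀, SE = √(p₀(1−p₀)/n) = √(0.80·0.20/2256) = √0.000070922 = 0.008422.
z = (p̂ − p₀)/SE = (1836/2256 − 0.80)/0.008422 ≈ 1.6422.
p-value = P(Z ≥ z) with z = 1.6422 → 0.0503.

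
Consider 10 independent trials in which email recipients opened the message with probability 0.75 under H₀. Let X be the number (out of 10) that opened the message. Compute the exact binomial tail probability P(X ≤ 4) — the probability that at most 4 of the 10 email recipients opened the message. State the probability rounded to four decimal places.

P = 0.0197

X is binomial with n = 10 and p = 0.75.
P(X ≤ 4) = Σ_{j=0}^{4} C(10,j)·0.75^j·0.25^{10−j}.
= 0.000001 + 0.000029 + 0.000386 + 0.003090 + 0.016222 = 0.0197.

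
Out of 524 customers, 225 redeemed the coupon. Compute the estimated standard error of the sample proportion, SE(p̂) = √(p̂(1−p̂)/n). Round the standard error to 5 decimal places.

The sample proportion is 225/524 = 0.42939.
p̂(1−p̂) = 0.42939·0.57061 = 0.245014.
Dividing by n and taking the root: √0.000467584 = 0.02162.

SE = 0.02162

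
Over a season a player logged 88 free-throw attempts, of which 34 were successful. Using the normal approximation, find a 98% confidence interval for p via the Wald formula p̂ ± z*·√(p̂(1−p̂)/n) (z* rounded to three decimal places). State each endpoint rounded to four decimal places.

p̂ = 34/88 = 0.38636.
Standard error of p̂: √(0.237087/88) = √0.002694168 = 0.051905.
The 98% critical value is z* = 2.326.
Margin = 2.326·0.051905 = 0.12073.
CI: 0.38636 ± 0.12073 = (0.2656, 0.5071).

(0.2656, 0.5071)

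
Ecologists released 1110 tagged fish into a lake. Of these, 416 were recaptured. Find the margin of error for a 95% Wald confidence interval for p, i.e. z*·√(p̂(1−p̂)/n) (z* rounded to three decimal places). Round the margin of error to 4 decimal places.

ME = 0.0285

Sample proportion p̂ = 416/1110 = 0.37477.
SE = √(p̂(1−p̂)/n) = √(0.234319/1110) = 0.014529.
For 95% confidence, z* = 1.960.
So ME = 0.0285.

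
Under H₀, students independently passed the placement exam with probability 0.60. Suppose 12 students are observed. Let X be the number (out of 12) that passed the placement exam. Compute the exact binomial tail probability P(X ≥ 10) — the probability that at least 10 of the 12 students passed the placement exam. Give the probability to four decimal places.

X ~ Binomial(n=12, p=0.60).
P(X ≥ 10) = C(12,10)·0.60^10·0.40^2 + C(12,11)·0.60^11·0.40^1 + C(12,12)·0.60^12·0.40^0.
= 0.063852 + 0.017414 + 0.002177 = 0.0834.

P = 0.0834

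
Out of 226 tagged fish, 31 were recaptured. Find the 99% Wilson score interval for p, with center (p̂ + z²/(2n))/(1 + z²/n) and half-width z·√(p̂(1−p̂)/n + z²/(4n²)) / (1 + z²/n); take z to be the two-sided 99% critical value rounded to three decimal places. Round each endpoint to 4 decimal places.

Here p̂ = 31/226 = 0.13717 and z = 2.576 (z² = 6.635776).
1 + z²/n = 1.029362.
Adjusted center: (0.13717 + z²/(2n))/1.029362 = 0.14752.
Radicand: p̂(1−p̂)/n + z²/(4n²) = 0.000523686 + 0.000032480 = 0.000556166.
Half-width = z·√(radicand)/denom = 2.576·0.023583/1.029362 = 0.05902.
So the interval runs from 0.0885 to 0.2065.

(0.0885, 0.2065)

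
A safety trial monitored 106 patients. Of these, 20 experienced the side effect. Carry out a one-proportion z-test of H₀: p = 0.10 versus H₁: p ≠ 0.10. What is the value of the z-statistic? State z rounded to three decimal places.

z = 3.043

p̂ = 20/106 = 0.18868.
Null standard error: √(0.10·0.90/106) = √0.000849057 = 0.029139.
z = (0.18868 − 0.10)/0.029139 = 0.08868/0.029139 = 3.043.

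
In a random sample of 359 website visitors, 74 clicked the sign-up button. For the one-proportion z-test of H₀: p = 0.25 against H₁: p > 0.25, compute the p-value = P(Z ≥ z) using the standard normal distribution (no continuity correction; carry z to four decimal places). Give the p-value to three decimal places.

p-value = 0.973

The sample proportion is 74/359 = 0.20613.
SE₀ = √(0.25·0.75/359) = 0.022854.
z = (p̂ − p₀)/SE = (74/359 − 0.25)/0.022854 ≈ -1.9197.
p-value = P(Z ≥ z) with z = -1.9197 → 0.973.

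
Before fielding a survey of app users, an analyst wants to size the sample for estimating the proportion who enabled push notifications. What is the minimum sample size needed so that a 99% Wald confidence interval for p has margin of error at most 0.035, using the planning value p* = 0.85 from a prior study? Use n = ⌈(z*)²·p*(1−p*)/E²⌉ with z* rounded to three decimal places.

The 99% critical value is z* = 2.576.
p*(1−p*) = 0.1275.
(z*)²·p*(1−p*)/E² = 6.635776·0.1275/0.001225 = 690.662.
Rounding up, n = 691.

n = 691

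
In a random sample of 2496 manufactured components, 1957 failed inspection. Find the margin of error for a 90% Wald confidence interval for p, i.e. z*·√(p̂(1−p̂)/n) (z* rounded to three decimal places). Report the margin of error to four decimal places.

With x = 1957 successes in n = 2496, p̂ = 0.78405.
SE(p̂) = √(0.78405·0.21595/2496) = 0.008236.
z* = 1.645 at the 90% level.
Margin of error = z*·SE = 1.645 × 0.008236 = 0.0135.

ME = 0.0135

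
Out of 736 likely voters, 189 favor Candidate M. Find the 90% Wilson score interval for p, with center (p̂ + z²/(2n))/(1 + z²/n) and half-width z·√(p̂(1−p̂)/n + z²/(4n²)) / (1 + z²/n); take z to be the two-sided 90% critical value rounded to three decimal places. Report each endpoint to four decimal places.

p̂ = 189/736 = 0.25679; z = 1.645, so z² = 2.706025.
1 + z²/n = 1.003677.
Adjusted center: (0.25679 + z²/(2n))/1.003677 = 0.25768.
Radicand: p̂(1−p̂)/n + z²/(4n²) = 0.000259308 + 0.000001249 = 0.000260557.
Half-width = z·√(radicand)/denom = 1.645·0.016142/1.003677 = 0.02646.
Interval: 0.25768 ± 0.02646 → (0.2312, 0.2841).

(0.2312, 0.2841)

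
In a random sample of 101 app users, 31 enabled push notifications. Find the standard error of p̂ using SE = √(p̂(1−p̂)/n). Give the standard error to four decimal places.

p̂ = 31/101 = 0.30693.
p̂(1−p̂) = 0.212724.
SE = √(0.212724/101) = 0.0459.

SE = 0.0459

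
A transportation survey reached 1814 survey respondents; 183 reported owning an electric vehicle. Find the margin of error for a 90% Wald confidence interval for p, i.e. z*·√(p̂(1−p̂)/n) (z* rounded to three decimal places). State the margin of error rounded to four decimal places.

Sample proportion p̂ = 183/1814 = 0.10088.
SE(p̂) = √(0.10088·0.89912/1814) = 0.007071.
For 90% confidence, z* = 1.645.
So ME = 0.0116.

ME = 0.0116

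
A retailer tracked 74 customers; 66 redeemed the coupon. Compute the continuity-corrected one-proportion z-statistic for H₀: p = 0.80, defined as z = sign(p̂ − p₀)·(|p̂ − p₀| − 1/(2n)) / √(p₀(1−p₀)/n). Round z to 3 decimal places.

z = 1.831

Sample proportion p̂ = 66/74 = 0.89189. p̂ − p₀ = 0.091892.
Continuity correction 1/(2n) = 1/148 = 0.006757.
Corrected numerator: |0.091892| − 0.006757 = 0.085135.
Null standard error: √(0.80·0.20/74) = √0.002162162 = 0.046499.
z = (+)0.085135/0.046499 = 1.831.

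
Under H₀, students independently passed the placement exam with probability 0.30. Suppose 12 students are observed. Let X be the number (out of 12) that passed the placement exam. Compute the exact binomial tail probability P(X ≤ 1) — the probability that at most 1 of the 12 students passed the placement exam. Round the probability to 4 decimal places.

X ~ Binomial(n=12, p=0.30).
P(X ≤ 1) = C(12,0)·0.30^0·0.70^12 + C(12,1)·0.30^1·0.70^11.
= 0.013841 + 0.071184 = 0.0850.

P = 0.0850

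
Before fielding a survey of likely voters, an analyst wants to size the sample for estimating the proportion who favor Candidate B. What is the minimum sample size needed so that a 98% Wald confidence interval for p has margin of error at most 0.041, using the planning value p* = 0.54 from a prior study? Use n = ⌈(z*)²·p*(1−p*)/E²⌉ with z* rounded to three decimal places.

The 98% critical value is z* = 2.326.
p*(1−p*) = 0.2484.
(z*)²·p*(1−p*)/E² = 5.410276·0.2484/0.001681 = 799.472.
⌈799.472⌉ = 800.

n = 800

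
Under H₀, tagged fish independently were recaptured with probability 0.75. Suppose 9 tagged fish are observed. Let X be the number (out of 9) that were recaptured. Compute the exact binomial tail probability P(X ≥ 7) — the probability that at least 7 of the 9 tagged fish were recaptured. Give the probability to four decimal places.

X ~ Binomial(n=9, p=0.75).
P(X ≥ 7) = C(9,7)·0.75^7·0.25^2 + C(9,8)·0.75^8·0.25^1 + C(9,9)·0.75^9·0.25^0.
= 0.300339 + 0.225254 + 0.075085 = 0.6007.

P = 0.6007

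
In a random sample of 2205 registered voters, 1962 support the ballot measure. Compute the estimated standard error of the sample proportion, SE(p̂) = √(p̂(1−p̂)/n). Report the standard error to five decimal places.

SE = 0.00667

With x = 1962 successes in n = 2205, p̂ = 0.88980.
p̂(1−p̂) = 0.88980·0.11020 = 0.098056.
SE = √(0.098056/2205) = √0.000044470 = 0.00667.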